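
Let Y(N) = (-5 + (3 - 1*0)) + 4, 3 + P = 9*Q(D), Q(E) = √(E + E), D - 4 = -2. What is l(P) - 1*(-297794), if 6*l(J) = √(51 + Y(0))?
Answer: 297794 + √53/6 ≈ 2.9780e+5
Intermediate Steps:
D = 2 (D = 4 - 2 = 2)
Q(E) = √2*√E (Q(E) = √(2*E) = √2*√E)
P = 15 (P = -3 + 9*(√2*√2) = -3 + 9*2 = -3 + 18 = 15)
Y(N) = 2 (Y(N) = (-5 + (3 + 0)) + 4 = (-5 + 3) + 4 = -2 + 4 = 2)
l(J) = √53/6 (l(J) = √(51 + 2)/6 = √53/6)
l(P) - 1*(-297794) = √53/6 - 1*(-297794) = √53/6 + 297794 = 297794 + √53/6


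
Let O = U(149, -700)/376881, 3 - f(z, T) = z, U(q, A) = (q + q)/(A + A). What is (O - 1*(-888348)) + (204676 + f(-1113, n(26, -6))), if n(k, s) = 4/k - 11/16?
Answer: 288652404137851/263816700 ≈ 1.0941e+6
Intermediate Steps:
n(k, s) = -11/16 + 4/k (n(k, s) = 4/k - 11*1/16 = 4/k - 11/16 = -11/16 + 4/k)
U(q, A) = q/A (U(q, A) = (2*q)/((2*A)) = (2*q)*(1/(2*A)) = q/A)
f(z, T) = 3 - z
O = -149/263816700 (O = (149/(-700))/376881 = (149*(-1/700))*(1/376881) = -149/700*1/376881 = -149/263816700 ≈ -5.6479e-7)
(O - 1*(-888348)) + (204676 + f(-1113, n(26, -6))) = (-149/263816700 - 1*(-888348)) + (204676 + (3 - 1*(-1113))) = (-149/263816700 + 888348) + (204676 + (3 + 1113)) = 234361037811451/263816700 + (204676 + 1116) = 234361037811451/263816700 + 205792 = 288652404137851/263816700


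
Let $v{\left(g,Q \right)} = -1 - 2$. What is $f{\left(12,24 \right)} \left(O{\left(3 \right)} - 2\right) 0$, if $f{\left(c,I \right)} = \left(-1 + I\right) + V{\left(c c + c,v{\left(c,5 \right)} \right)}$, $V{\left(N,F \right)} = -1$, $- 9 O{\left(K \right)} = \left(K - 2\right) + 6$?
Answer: $0$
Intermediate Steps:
$O{\left(K \right)} = - \frac{4}{9} - \frac{K}{9}$ ($O{\left(K \right)} = - \frac{\left(K - 2\right) + 6}{9} = - \frac{\left(-2 + K\right) + 6}{9} = - \frac{4 + K}{9} = - \frac{4}{9} - \frac{K}{9}$)
$v{\left(g,Q \right)} = -3$ ($v{\left(g,Q \right)} = -1 - 2 = -3$)
$f{\left(c,I \right)} = -2 + I$ ($f{\left(c,I \right)} = \left(-1 + I\right) - 1 = -2 + I$)
$f{\left(12,24 \right)} \left(O{\left(3 \right)} - 2\right) 0 = \left(-2 + 24\right) \left(\left(- \frac{4}{9} - \frac{1}{3}\right) - 2\right) 0 = 22 \left(\left(- \frac{4}{9} - \frac{1}{3}\right) - 2\right) 0 = 22 \left(- \frac{7}{9} - 2\right) 0 = 22 \left(\left(- \frac{25}{9}\right) 0\right) = 22 \cdot 0 = 0$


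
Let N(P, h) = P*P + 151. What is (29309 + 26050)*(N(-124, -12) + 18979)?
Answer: 1910217654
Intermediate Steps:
N(P, h) = 151 + P² (N(P, h) = P² + 151 = 151 + P²)
(29309 + 26050)*(N(-124, -12) + 18979) = (29309 + 26050)*((151 + (-124)²) + 18979) = 55359*((151 + 15376) + 18979) = 55359*(15527 + 18979) = 55359*34506 = 1910217654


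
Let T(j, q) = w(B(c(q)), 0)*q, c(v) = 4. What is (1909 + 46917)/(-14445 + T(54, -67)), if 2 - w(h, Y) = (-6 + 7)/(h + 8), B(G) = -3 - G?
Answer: -24413/7256 ≈ -3.3645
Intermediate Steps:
w(h, Y) = 2 - 1/(8 + h) (w(h, Y) = 2 - (-6 + 7)/(h + 8) = 2 - 1/(8 + h))
T(j, q) = q (T(j, q) = ((15 + 2*(-3 - 1*4))/(8 + (-3 - 1*4)))*q = ((15 + 2*(-3 - 4))/(8 + (-3 - 4)))*q = ((15 + 2*(-7))/(8 - 7))*q = ((15 - 14)/1)*q = (1*1)*q = 1*q = q)
(1909 + 46917)/(-14445 + T(54, -67)) = (1909 + 46917)/(-14445 - 67) = 48826/(-14512) = 48826*(-1/14512) = -24413/7256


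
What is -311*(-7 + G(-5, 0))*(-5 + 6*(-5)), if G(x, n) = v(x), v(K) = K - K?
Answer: -76195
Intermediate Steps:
v(K) = 0
G(x, n) = 0
-311*(-7 + G(-5, 0))*(-5 + 6*(-5)) = -311*(-7 + 0)*(-5 + 6*(-5)) = -(-2177)*(-5 - 30) = -(-2177)*(-35) = -311*245 = -76195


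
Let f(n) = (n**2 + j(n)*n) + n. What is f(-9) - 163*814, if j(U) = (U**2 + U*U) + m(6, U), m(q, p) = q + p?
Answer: -134041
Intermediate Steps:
m(q, p) = p + q
j(U) = 6 + U + 2*U**2 (j(U) = (U**2 + U*U) + (U + 6) = (U**2 + U**2) + (6 + U) = 2*U**2 + (6 + U) = 6 + U + 2*U**2)
f(n) = n + n**2 + n*(6 + n + 2*n**2) (f(n) = (n**2 + (6 + n + 2*n**2)*n) + n = (n**2 + n*(6 + n + 2*n**2)) + n = n + n**2 + n*(6 + n + 2*n**2))
f(-9) - 163*814 = -9*(7 + 2*(-9) + 2*(-9)**2) - 163*814 = -9*(7 - 18 + 2*81) - 132682 = -9*(7 - 18 + 162) - 132682 = -9*151 - 132682 = -1359 - 132682 = -134041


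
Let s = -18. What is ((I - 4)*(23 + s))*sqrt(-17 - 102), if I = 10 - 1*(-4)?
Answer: 50*I*sqrt(119) ≈ 545.44*I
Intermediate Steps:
I = 14 (I = 10 + 4 = 14)
((I - 4)*(23 + s))*sqrt(-17 - 102) = ((14 - 4)*(23 - 18))*sqrt(-17 - 102) = (10*5)*sqrt(-119) = 50*(I*sqrt(119)) = 50*I*sqrt(119)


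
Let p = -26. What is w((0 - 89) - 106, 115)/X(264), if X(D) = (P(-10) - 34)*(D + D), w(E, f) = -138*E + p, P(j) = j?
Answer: -611/528 ≈ -1.1572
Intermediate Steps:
w(E, f) = -26 - 138*E (w(E, f) = -138*E - 26 = -26 - 138*E)
X(D) = -88*D (X(D) = (-10 - 34)*(D + D) = -88*D)
w((0 - 89) - 106, 115)/X(264) = (-26 - 138*((0 - 89) - 106))/((-88*264)) = (-26 - 138*(-89 - 106))/(-23232) = (-26 - 138*(-195))*(-1/23232) = (-26 + 26910)*(-1/23232) = 26884*(-1/23232) = -611/528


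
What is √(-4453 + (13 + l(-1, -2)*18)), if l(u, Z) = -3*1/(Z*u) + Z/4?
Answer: 2*I*√1119 ≈ 66.903*I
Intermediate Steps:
l(u, Z) = Z/4 - 3/(Z*u) (l(u, Z) = -3/(Z*u) + Z*(¼) = -3/(Z*u) + Z/4 = Z/4 - 3/(Z*u))
√(-4453 + (13 + l(-1, -2)*18)) = √(-4453 + (13 + ((¼)*(-2) - 3/(-2*(-1)))*18)) = √(-4453 + (13 + (-½ - 3*(-½)*(-1))*18)) = √(-4453 + (13 + (-½ - 3/2)*18)) = √(-4453 + (13 - 2*18)) = √(-4453 + (13 - 36)) = √(-4453 - 23) = √(-4476) = 2*I*√1119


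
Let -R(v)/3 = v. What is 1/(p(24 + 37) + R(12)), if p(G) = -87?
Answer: -1/123 ≈ -0.0081301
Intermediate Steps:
R(v) = -3*v
1/(p(24 + 37) + R(12)) = 1/(-87 - 3*12) = 1/(-87 - 36) = 1/(-123) = -1/123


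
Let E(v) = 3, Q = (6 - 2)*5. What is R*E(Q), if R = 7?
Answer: 21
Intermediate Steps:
Q = 20 (Q = 4*5 = 20)
R*E(Q) = 7*3 = 21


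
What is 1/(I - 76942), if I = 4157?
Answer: -1/72785 ≈ -1.3739e-5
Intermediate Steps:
1/(I - 76942) = 1/(4157 - 76942) = 1/(-72785) = -1/72785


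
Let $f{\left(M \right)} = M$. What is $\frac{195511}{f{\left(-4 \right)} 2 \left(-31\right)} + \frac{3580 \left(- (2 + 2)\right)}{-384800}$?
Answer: $\frac{470226151}{596440} \approx 788.39$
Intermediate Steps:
$\frac{195511}{f{\left(-4 \right)} 2 \left(-31\right)} + \frac{3580 \left(- (2 + 2)\right)}{-384800} = \frac{195511}{\left(-4\right) 2 \left(-31\right)} + \frac{3580 \left(- (2 + 2)\right)}{-384800} = \frac{195511}{\left(-8\right) \left(-31\right)} + 3580 \left(\left(-1\right) 4\right) \left(- \frac{1}{384800}\right) = \frac{195511}{248} + 3580 \left(-4\right) \left(- \frac{1}{384800}\right) = 195511 \cdot \frac{1}{248} - - \frac{179}{4810} = \frac{195511}{248} + \frac{179}{4810} = \frac{470226151}{596440}$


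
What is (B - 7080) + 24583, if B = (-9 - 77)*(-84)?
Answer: 24727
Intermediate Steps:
B = 7224 (B = -86*(-84) = 7224)
(B - 7080) + 24583 = (7224 - 7080) + 24583 = 144 + 24583 = 24727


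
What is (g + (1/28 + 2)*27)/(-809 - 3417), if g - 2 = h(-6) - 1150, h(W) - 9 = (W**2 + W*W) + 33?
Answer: 27413/118328 ≈ 0.23167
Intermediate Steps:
h(W) = 42 + 2*W**2 (h(W) = 9 + ((W**2 + W*W) + 33) = 9 + ((W**2 + W**2) + 33) = 9 + (2*W**2 + 33) = 9 + (33 + 2*W**2) = 42 + 2*W**2)
g = -1034 (g = 2 + ((42 + 2*(-6)**2) - 1150) = 2 + ((42 + 2*36) - 1150) = 2 + ((42 + 72) - 1150) = 2 + (114 - 1150) = 2 - 1036 = -1034)
(g + (1/28 + 2)*27)/(-809 - 3417) = (-1034 + (1/28 + 2)*27)/(-809 - 3417) = (-1034 + (1/28 + 2)*27)/(-4226) = (-1034 + (57/28)*27)*(-1/4226) = (-1034 + 1539/28)*(-1/4226) = -27413/28*(-1/4226) = 27413/118328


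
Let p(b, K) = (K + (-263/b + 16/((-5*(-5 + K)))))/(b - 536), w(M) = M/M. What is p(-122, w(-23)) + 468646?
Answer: 188105129067/401380 ≈ 4.6865e+5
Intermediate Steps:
w(M) = 1
p(b, K) = (K - 263/b + 16/(25 - 5*K))/(-536 + b) (p(b, K) = (K + (-263/b + 16/(25 - 5*K)))/(-536 + b) = (K - 263/b + 16/(25 - 5*K))/(-536 + b))
p(-122, w(-23)) + 468646 = (1315 - 263*1 - 16/5*(-122) - 122*1**2 - 5*1*(-122))/((-122)*(2680 - 536*1 - 5*(-122) + 1*(-122))) + 468646 = -(1315 - 263 + 1952/5 - 122*1 + 610)/(122*(2680 - 536 + 610 - 122)) + 468646 = -1/122*(1315 - 263 + 1952/5 - 122 + 610)/2632 + 468646 = -1/122*1/2632*9652/5 + 468646 = -2413/401380 + 468646 = 188105129067/401380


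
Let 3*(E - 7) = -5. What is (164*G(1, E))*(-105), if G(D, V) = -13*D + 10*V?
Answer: -694540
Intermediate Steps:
E = 16/3 (E = 7 + (⅓)*(-5) = 7 - 5/3 = 16/3 ≈ 5.3333)
(164*G(1, E))*(-105) = (164*(-13*1 + 10*(16/3)))*(-105) = (164*(-13 + 160/3))*(-105) = (164*(121/3))*(-105) = (19844/3)*(-105) = -694540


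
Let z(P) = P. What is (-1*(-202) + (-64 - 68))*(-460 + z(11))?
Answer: -31430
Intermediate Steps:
(-1*(-202) + (-64 - 68))*(-460 + z(11)) = (-1*(-202) + (-64 - 68))*(-460 + 11) = (202 - 132)*(-449) = 70*(-449) = -31430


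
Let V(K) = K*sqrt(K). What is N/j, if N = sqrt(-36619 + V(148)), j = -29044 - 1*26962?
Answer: -I*sqrt(36619 - 296*sqrt(37))/56006 ≈ -0.0033317*I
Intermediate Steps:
V(K) = K**(3/2)
j = -56006 (j = -29044 - 26962 = -56006)
N = sqrt(-36619 + 296*sqrt(37)) (N = sqrt(-36619 + 148**(3/2)) = sqrt(-36619 + 296*sqrt(37)) ≈ 186.6*I)
N/j = sqrt(-36619 + 296*sqrt(37))/(-56006) = sqrt(-36619 + 296*sqrt(37))*(-1/56006) = -sqrt(-36619 + 296*sqrt(37))/56006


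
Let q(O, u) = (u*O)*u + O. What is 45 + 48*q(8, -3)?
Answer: 3885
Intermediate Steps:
q(O, u) = O + O*u² (q(O, u) = (O*u)*u + O = O*u² + O = O + O*u²)
45 + 48*q(8, -3) = 45 + 48*(8*(1 + (-3)²)) = 45 + 48*(8*(1 + 9)) = 45 + 48*(8*10) = 45 + 48*80 = 45 + 3840 = 3885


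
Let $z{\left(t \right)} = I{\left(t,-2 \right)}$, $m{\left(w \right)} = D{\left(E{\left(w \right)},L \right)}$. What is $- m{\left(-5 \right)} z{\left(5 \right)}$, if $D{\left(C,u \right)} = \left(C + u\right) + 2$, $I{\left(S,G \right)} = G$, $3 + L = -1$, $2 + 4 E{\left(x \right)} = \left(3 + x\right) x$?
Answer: $0$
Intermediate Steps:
$E{\left(x \right)} = - \frac{1}{2} + \frac{x \left(3 + x\right)}{4}$ ($E{\left(x \right)} = - \frac{1}{2} + \frac{\left(3 + x\right) x}{4} = - \frac{1}{2} + \frac{x \left(3 + x\right)}{4}$)
$L = -4$ ($L = -3 - 1 = -4$)
$D{\left(C,u \right)} = 2 + C + u$
$m{\left(w \right)} = - \frac{5}{2} + \frac{w^{2}}{4} + \frac{3 w}{4}$ ($m{\left(w \right)} = 2 + \left(- \frac{1}{2} + \frac{w^{2}}{4} + \frac{3 w}{4}\right) - 4 = - \frac{5}{2} + \frac{w^{2}}{4} + \frac{3 w}{4}$)
$z{\left(t \right)} = -2$
$- m{\left(-5 \right)} z{\left(5 \right)} = - (- \frac{5}{2} + \frac{\left(-5\right)^{2}}{4} + \frac{3}{4} \left(-5\right)) \left(-2\right) = - (- \frac{5}{2} + \frac{1}{4} \cdot 25 - \frac{15}{4}) \left(-2\right) = - (- \frac{5}{2} + \frac{25}{4} - \frac{15}{4}) \left(-2\right) = \left(-1\right) 0 \left(-2\right) = 0 \left(-2\right) = 0$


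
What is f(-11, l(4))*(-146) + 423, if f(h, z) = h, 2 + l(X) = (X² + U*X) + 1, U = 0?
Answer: 2029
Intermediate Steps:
l(X) = -1 + X² (l(X) = -2 + ((X² + 0*X) + 1) = -2 + ((X² + 0) + 1) = -2 + (X² + 1) = -2 + (1 + X²) = -1 + X²)
f(-11, l(4))*(-146) + 423 = -11*(-146) + 423 = 1606 + 423 = 2029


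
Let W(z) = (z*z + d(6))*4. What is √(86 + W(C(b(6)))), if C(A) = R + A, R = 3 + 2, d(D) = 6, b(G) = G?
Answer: 3*√66 ≈ 24.372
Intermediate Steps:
R = 5
C(A) = 5 + A
W(z) = 24 + 4*z² (W(z) = (z*z + 6)*4 = (z² + 6)*4 = (6 + z²)*4 = 24 + 4*z²)
√(86 + W(C(b(6)))) = √(86 + (24 + 4*(5 + 6)²)) = √(86 + (24 + 4*11²)) = √(86 + (24 + 4*121)) = √(86 + (24 + 484)) = √(86 + 508) = √594 = 3*√66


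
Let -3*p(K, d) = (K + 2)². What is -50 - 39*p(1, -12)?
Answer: 67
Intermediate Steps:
p(K, d) = -(2 + K)²/3 (p(K, d) = -(K + 2)²/3 = -(2 + K)²/3)
-50 - 39*p(1, -12) = -50 - (-13)*(2 + 1)² = -50 - (-13)*3² = -50 - (-13)*9 = -50 - 39*(-3) = -50 + 117 = 67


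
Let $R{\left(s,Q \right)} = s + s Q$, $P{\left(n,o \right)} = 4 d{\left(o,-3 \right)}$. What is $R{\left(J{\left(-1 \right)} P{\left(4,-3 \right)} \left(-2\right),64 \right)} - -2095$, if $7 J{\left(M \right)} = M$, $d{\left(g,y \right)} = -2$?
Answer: $\frac{13625}{7} \approx 1946.4$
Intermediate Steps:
$J{\left(M \right)} = \frac{M}{7}$
$P{\left(n,o \right)} = -8$ ($P{\left(n,o \right)} = 4 \left(-2\right) = -8$)
$R{\left(s,Q \right)} = s + Q s$
$R{\left(J{\left(-1 \right)} P{\left(4,-3 \right)} \left(-2\right),64 \right)} - -2095 = \frac{1}{7} \left(-1\right) \left(-8\right) \left(-2\right) \left(1 + 64\right) - -2095 = \left(- \frac{1}{7}\right) \left(-8\right) \left(-2\right) 65 + 2095 = \frac{8}{7} \left(-2\right) 65 + 2095 = \left(- \frac{16}{7}\right) 65 + 2095 = - \frac{1040}{7} + 2095 = \frac{13625}{7}$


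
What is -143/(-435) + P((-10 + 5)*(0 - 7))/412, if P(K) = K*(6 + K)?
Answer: 683141/179220 ≈ 3.8117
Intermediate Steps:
-143/(-435) + P((-10 + 5)*(0 - 7))/412 = -143/(-435) + (((-10 + 5)*(0 - 7))*(6 + (-10 + 5)*(0 - 7)))/412 = -143*(-1/435) + ((-5*(-7))*(6 - 5*(-7)))*(1/412) = 143/435 + (35*(6 + 35))*(1/412) = 143/435 + (35*41)*(1/412) = 143/435 + 1435*(1/412) = 143/435 + 1435/412 = 683141/179220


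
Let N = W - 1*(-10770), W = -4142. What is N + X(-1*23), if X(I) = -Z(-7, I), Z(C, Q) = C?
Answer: 6635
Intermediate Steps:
X(I) = 7 (X(I) = -1*(-7) = 7)
N = 6628 (N = -4142 - 1*(-10770) = -4142 + 10770 = 6628)
N + X(-1*23) = 6628 + 7 = 6635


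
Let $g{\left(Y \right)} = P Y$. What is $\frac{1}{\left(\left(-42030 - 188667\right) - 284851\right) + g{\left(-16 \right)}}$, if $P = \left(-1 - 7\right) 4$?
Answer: $- \frac{1}{515036} \approx -1.9416 \cdot 10^{-6}$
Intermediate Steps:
$P = -32$ ($P = \left(-8\right) 4 = -32$)
$g{\left(Y \right)} = - 32 Y$
$\frac{1}{\left(\left(-42030 - 188667\right) - 284851\right) + g{\left(-16 \right)}} = \frac{1}{\left(\left(-42030 - 188667\right) - 284851\right) - -512} = \frac{1}{\left(-230697 - 284851\right) + 512} = \frac{1}{-515548 + 512} = \frac{1}{-515036} = - \frac{1}{515036}$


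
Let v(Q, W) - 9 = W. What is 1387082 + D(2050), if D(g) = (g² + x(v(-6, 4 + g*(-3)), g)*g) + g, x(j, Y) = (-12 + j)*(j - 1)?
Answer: 77377843732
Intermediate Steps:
v(Q, W) = 9 + W
x(j, Y) = (-1 + j)*(-12 + j) (x(j, Y) = (-12 + j)*(-1 + j) = (-1 + j)*(-12 + j))
D(g) = g + g² + g*(-157 + (13 - 3*g)² + 39*g) (D(g) = (g² + (12 + (9 + (4 + g*(-3)))² - 13*(9 + (4 + g*(-3))))*g) + g = (g² + (12 + (9 + (4 - 3*g))² - 13*(9 + (4 - 3*g)))*g) + g = (g² + (12 + (13 - 3*g)² - 13*(13 - 3*g))*g) + g = (g² + (12 + (13 - 3*g)² + (-169 + 39*g))*g) + g = (g² + (-157 + (13 - 3*g)² + 39*g)*g) + g = (g² + g*(-157 + (13 - 3*g)² + 39*g)) + g = g + g² + g*(-157 + (13 - 3*g)² + 39*g))
1387082 + D(2050) = 1387082 + 2050*(13 - 38*2050 + 9*2050²) = 1387082 + 2050*(13 - 77900 + 9*4202500) = 1387082 + 2050*(13 - 77900 + 37822500) = 1387082 + 2050*37744613 = 1387082 + 77376456650 = 77377843732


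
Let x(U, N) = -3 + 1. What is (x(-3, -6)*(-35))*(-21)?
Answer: -1470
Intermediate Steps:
x(U, N) = -2
(x(-3, -6)*(-35))*(-21) = -2*(-35)*(-21) = 70*(-21) = -1470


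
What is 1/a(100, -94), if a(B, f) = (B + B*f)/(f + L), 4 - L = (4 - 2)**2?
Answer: 47/4650 ≈ 0.010108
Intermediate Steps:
L = 0 (L = 4 - (4 - 2)**2 = 4 - 1*2**2 = 4 - 1*4 = 4 - 4 = 0)
a(B, f) = (B + B*f)/f (a(B, f) = (B + B*f)/(f + 0) = (B + B*f)/f)
1/a(100, -94) = 1/(100 + 100/(-94)) = 1/(100 + 100*(-1/94)) = 1/(100 - 50/47) = 1/(4650/47) = 47/4650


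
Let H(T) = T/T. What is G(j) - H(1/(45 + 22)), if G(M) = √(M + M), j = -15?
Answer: -1 + I*√30 ≈ -1.0 + 5.4772*I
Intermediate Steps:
H(T) = 1
G(M) = √2*√M (G(M) = √(2*M) = √2*√M)
G(j) - H(1/(45 + 22)) = √2*√(-15) - 1*1 = √2*(I*√15) - 1 = I*√30 - 1 = -1 + I*√30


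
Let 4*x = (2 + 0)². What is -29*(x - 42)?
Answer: 1189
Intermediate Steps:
x = 1 (x = (2 + 0)²/4 = (¼)*2² = (¼)*4 = 1)
-29*(x - 42) = -29*(1 - 42) = -29*(-41) = 1189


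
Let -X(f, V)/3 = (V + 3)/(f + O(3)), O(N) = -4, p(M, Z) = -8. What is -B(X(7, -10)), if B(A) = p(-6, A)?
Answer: 8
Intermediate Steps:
X(f, V) = -3*(3 + V)/(-4 + f) (X(f, V) = -3*(V + 3)/(f - 4) = -3*(3 + V)/(-4 + f))
B(A) = -8
-B(X(7, -10)) = -1*(-8) = 8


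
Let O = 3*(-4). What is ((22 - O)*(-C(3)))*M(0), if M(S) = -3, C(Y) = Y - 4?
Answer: -102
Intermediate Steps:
O = -12
C(Y) = -4 + Y
((22 - O)*(-C(3)))*M(0) = ((22 - 1*(-12))*(-(-4 + 3)))*(-3) = ((22 + 12)*(-1*(-1)))*(-3) = (34*1)*(-3) = 34*(-3) = -102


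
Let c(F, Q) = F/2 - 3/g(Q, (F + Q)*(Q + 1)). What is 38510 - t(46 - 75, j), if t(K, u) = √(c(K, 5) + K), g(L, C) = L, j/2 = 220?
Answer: 38510 - 21*I*√10/10 ≈ 38510.0 - 6.6408*I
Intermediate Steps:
j = 440 (j = 2*220 = 440)
c(F, Q) = F/2 - 3/Q
t(K, u) = √(-⅗ + 3*K/2) (t(K, u) = √((K/2 - 3/5) + K) = √((K/2 - 3*⅕) + K) = √((K/2 - ⅗) + K) = √((-⅗ + K/2) + K) = √(-⅗ + 3*K/2))
38510 - t(46 - 75, j) = 38510 - √(-60 + 150*(46 - 75))/10 = 38510 - √(-60 + 150*(-29))/10 = 38510 - √(-60 - 4350)/10 = 38510 - √(-4410)/10 = 38510 - 21*I*√10/10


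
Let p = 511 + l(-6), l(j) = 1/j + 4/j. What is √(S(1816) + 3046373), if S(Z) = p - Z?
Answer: √109622418/6 ≈ 1745.0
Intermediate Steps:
l(j) = 5/j (l(j) = 1/j + 4/j = 5/j)
p = 3061/6 (p = 511 + 5/(-6) = 511 + 5*(-⅙) = 511 - ⅚ = 3061/6 ≈ 510.17)
S(Z) = 3061/6 - Z
√(S(1816) + 3046373) = √((3061/6 - 1*1816) + 3046373) = √((3061/6 - 1816) + 3046373) = √(-7835/6 + 3046373) = √(18270403/6) = √109622418/6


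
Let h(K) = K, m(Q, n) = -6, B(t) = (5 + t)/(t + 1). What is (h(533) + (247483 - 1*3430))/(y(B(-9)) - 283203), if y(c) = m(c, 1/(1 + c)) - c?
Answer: -489172/566419 ≈ -0.86362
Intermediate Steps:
B(t) = (5 + t)/(1 + t)
y(c) = -6 - c
(h(533) + (247483 - 1*3430))/(y(B(-9)) - 283203) = (533 + (247483 - 1*3430))/((-6 - (5 - 9)/(1 - 9)) - 283203) = (533 + (247483 - 3430))/((-6 - (-4)/(-8)) - 283203) = (533 + 244053)/((-6 - (-1)*(-4)/8) - 283203) = 244586/((-6 - 1*½) - 283203) = 244586/((-6 - ½) - 283203) = 244586/(-13/2 - 283203) = 244586/(-566419/2) = 244586*(-2/566419) = -489172/566419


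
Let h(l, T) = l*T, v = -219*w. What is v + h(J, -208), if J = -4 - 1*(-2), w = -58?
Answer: 13118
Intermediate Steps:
v = 12702 (v = -219*(-58) = 12702)
J = -2 (J = -4 + 2 = -2)
h(l, T) = T*l
v + h(J, -208) = 12702 - 208*(-2) = 12702 + 416 = 13118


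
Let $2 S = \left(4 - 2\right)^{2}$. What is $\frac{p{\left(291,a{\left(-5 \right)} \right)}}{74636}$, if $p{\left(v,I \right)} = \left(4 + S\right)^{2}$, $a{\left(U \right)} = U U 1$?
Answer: $\frac{9}{18659} \approx 0.00048234$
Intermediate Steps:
$S = 2$ ($S = \frac{\left(4 - 2\right)^{2}}{2} = \frac{2^{2}}{2} = \frac{1}{2} \cdot 4 = 2$)
$a{\left(U \right)} = U^{2}$ ($a{\left(U \right)} = U^{2} \cdot 1 = U^{2}$)
$p{\left(v,I \right)} = 36$ ($p{\left(v,I \right)} = \left(4 + 2\right)^{2} = 6^{2} = 36$)
$\frac{p{\left(291,a{\left(-5 \right)} \right)}}{74636} = \frac{36}{74636} = 36 \cdot \frac{1}{74636} = \frac{9}{18659}$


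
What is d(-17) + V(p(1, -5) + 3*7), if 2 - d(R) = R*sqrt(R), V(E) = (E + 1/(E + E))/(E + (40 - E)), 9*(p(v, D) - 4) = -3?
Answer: 46481/17760 + 17*I*sqrt(17) ≈ 2.6172 + 70.093*I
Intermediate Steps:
p(v, D) = 11/3 (p(v, D) = 4 + (1/9)*(-3) = 4 - 1/3 = 11/3)
V(E) = E/40 + 1/(80*E) (V(E) = (E + 1/(2*E))/40 = (E + 1/(2*E))*(1/40) = E/40 + 1/(80*E))
d(R) = 2 - R**(3/2) (d(R) = 2 - R*sqrt(R) = 2 - R**(3/2))
d(-17) + V(p(1, -5) + 3*7) = (2 - (-17)**(3/2)) + ((11/3 + 3*7)/40 + 1/(80*(11/3 + 3*7))) = (2 - (-17)*I*sqrt(17)) + ((11/3 + 21)/40 + 1/(80*(11/3 + 21))) = (2 + 17*I*sqrt(17)) + ((1/40)*(74/3) + 1/(80*(74/3))) = (2 + 17*I*sqrt(17)) + (37/60 + (1/80)*(3/74)) = (2 + 17*I*sqrt(17)) + (37/60 + 3/5920) = (2 + 17*I*sqrt(17)) + 10961/17760 = 46481/17760 + 17*I*sqrt(17)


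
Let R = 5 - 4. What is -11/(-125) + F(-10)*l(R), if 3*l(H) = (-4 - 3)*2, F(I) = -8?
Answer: 14033/375 ≈ 37.421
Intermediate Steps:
R = 1
l(H) = -14/3 (l(H) = ((-4 - 3)*2)/3 = (-7*2)/3 = (⅓)*(-14) = -14/3)
-11/(-125) + F(-10)*l(R) = -11/(-125) - 8*(-14/3) = -11*(-1/125) + 112/3 = 11/125 + 112/3 = 14033/375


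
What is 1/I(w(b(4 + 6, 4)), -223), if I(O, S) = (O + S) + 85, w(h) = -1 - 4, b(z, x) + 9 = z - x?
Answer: -1/143 ≈ -0.0069930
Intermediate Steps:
b(z, x) = -9 + z - x (b(z, x) = -9 + (z - x) = -9 + z - x)
w(h) = -5
I(O, S) = 85 + O + S
1/I(w(b(4 + 6, 4)), -223) = 1/(85 - 5 - 223) = 1/(-143) = -1/143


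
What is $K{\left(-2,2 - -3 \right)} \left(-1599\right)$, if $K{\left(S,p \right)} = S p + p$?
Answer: $7995$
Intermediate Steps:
$K{\left(S,p \right)} = p + S p$
$K{\left(-2,2 - -3 \right)} \left(-1599\right) = \left(2 - -3\right) \left(1 - 2\right) \left(-1599\right) = \left(2 + 3\right) \left(-1\right) \left(-1599\right) = 5 \left(-1\right) \left(-1599\right) = \left(-5\right) \left(-1599\right) = 7995$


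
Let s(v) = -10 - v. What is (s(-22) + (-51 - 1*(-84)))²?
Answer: 2025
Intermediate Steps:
(s(-22) + (-51 - 1*(-84)))² = ((-10 - 1*(-22)) + (-51 - 1*(-84)))² = ((-10 + 22) + (-51 + 84))² = (12 + 33)² = 45² = 2025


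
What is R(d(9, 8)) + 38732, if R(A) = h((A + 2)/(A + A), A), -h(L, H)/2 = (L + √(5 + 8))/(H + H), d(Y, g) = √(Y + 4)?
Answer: 503502/13 - √13/26 ≈ 38731.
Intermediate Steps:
d(Y, g) = √(4 + Y)
h(L, H) = -(L + √13)/H (h(L, H) = -2*(L + √(5 + 8))/(H + H) = -2*(L + √13)/(2*H) = -2*(L + √13)*1/(2*H) = -(L + √13)/H)
R(A) = (-√13 - (2 + A)/(2*A))/A (R(A) = (-(A + 2)/(A + A) - √13)/A = (-(2 + A)/(2*A) - √13)/A = (-√13 - (2 + A)/(2*A))/A)
R(d(9, 8)) + 38732 = (-1 - √(4 + 9)/2 - √(4 + 9)*√13)/(√(4 + 9))² + 38732 = (-1 - √13/2 - √13*√13)/(√13)² + 38732 = (-1 - √13/2 - 13)/13 + 38732 = (-14 - √13/2)/13 + 38732 = (-14/13 - √13/26) + 38732 = 503502/13 - √13/26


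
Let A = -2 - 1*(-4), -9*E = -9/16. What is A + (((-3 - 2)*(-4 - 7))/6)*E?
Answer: 247/96 ≈ 2.5729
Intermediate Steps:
E = 1/16 (E = -(-1)/16 = -⅑*(-9/16) = 1/16 ≈ 0.062500)
A = 2 (A = -2 + 4 = 2)
A + (((-3 - 2)*(-4 - 7))/6)*E = 2 + (((-3 - 2)*(-4 - 7))/6)*(1/16) = 2 + (-5*(-11)*(⅙))*(1/16) = 2 + (55*(⅙))*(1/16) = 2 + (55/6)*(1/16) = 2 + 55/96 = 247/96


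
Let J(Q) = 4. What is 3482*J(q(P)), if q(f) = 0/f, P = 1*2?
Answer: 13928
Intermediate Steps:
P = 2
q(f) = 0
3482*J(q(P)) = 3482*4 = 13928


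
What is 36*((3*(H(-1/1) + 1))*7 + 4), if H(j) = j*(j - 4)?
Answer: 4680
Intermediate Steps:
H(j) = j*(-4 + j)
36*((3*(H(-1/1) + 1))*7 + 4) = 36*((3*((-1/1)*(-4 - 1/1) + 1))*7 + 4) = 36*((3*((-1*1)*(-4 - 1*1) + 1))*7 + 4) = 36*((3*(-(-4 - 1) + 1))*7 + 4) = 36*((3*(-1*(-5) + 1))*7 + 4) = 36*((3*(5 + 1))*7 + 4) = 36*((3*6)*7 + 4) = 36*(18*7 + 4) = 36*(126 + 4) = 36*130 = 4680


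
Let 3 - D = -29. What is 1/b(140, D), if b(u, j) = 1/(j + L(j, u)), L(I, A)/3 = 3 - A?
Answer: -379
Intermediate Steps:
D = 32 (D = 3 - 1*(-29) = 3 + 29 = 32)
L(I, A) = 9 - 3*A (L(I, A) = 3*(3 - A) = 9 - 3*A)
b(u, j) = 1/(9 + j - 3*u) (b(u, j) = 1/(j + (9 - 3*u)) = 1/(9 + j - 3*u))
1/b(140, D) = 1/(1/(9 + 32 - 3*140)) = 1/(1/(9 + 32 - 420)) = 1/(1/(-379)) = 1/(-1/379) = -379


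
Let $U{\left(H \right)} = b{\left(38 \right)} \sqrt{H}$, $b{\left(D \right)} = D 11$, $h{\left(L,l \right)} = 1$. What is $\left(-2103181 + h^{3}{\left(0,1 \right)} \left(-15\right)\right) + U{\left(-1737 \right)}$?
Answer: $-2103196 + 1254 i \sqrt{193} \approx -2.1032 \cdot 10^{6} + 17421.0 i$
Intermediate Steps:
$b{\left(D \right)} = 11 D$
$U{\left(H \right)} = 418 \sqrt{H}$ ($U{\left(H \right)} = 11 \cdot 38 \sqrt{H} = 418 \sqrt{H}$)
$\left(-2103181 + h^{3}{\left(0,1 \right)} \left(-15\right)\right) + U{\left(-1737 \right)} = \left(-2103181 + 1^{3} \left(-15\right)\right) + 418 \sqrt{-1737} = \left(-2103181 + 1 \left(-15\right)\right) + 418 \cdot 3 i \sqrt{193} = \left(-2103181 - 15\right) + 1254 i \sqrt{193} = -2103196 + 1254 i \sqrt{193}$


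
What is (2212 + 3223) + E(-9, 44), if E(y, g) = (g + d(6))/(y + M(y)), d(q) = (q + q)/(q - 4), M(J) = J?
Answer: 48890/9 ≈ 5432.2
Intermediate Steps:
d(q) = 2*q/(-4 + q) (d(q) = (2*q)/(-4 + q) = 2*q/(-4 + q))
E(y, g) = (6 + g)/(2*y) (E(y, g) = (g + 2*6/(-4 + 6))/(y + y) = (g + 2*6/2)/((2*y)) = (g + 2*6*(½))*(1/(2*y)) = (g + 6)*(1/(2*y)) = (6 + g)*(1/(2*y)) = (6 + g)/(2*y))
(2212 + 3223) + E(-9, 44) = (2212 + 3223) + (½)*(6 + 44)/(-9) = 5435 + (½)*(-⅑)*50 = 5435 - 25/9 = 48890/9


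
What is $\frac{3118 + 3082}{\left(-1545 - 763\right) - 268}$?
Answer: $- \frac{775}{322} \approx -2.4068$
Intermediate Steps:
$\frac{3118 + 3082}{\left(-1545 - 763\right) - 268} = \frac{6200}{-2308 - 268} = \frac{6200}{-2576} = 6200 \left(- \frac{1}{2576}\right) = - \frac{775}{322}$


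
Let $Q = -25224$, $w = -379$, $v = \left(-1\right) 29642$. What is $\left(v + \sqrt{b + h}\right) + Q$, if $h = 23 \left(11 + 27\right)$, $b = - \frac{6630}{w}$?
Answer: $-54866 + \frac{2 \sqrt{32013751}}{379} \approx -54836.0$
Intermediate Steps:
$v = -29642$
$b = \frac{6630}{379}$ ($b = - \frac{6630}{-379} = \left(-6630\right) \left(- \frac{1}{379}\right) = \frac{6630}{379} \approx 17.493$)
$h = 874$ ($h = 23 \cdot 38 = 874$)
$\left(v + \sqrt{b + h}\right) + Q = \left(-29642 + \sqrt{\frac{6630}{379} + 874}\right) - 25224 = \left(-29642 + \sqrt{\frac{337876}{379}}\right) - 25224 = \left(-29642 + \frac{2 \sqrt{32013751}}{379}\right) - 25224 = -54866 + \frac{2 \sqrt{32013751}}{379}$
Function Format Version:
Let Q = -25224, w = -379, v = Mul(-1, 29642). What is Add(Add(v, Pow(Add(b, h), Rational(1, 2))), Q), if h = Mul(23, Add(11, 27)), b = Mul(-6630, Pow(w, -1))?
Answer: Add(-54866, Mul(Rational(2, 379), Pow(32013751, Rational(1, 2)))) ≈ -54836.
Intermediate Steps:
v = -29642
b = Rational(6630, 379) (b = Mul(-6630, Pow(-379, -1)) = Mul(-6630, Rational(-1, 379)) = Rational(6630, 379) ≈ 17.493)
h = 874 (h = Mul(23, 38) = 874)
Add(Add(v, Pow(Add(b, h), Rational(1, 2))), Q) = Add(Add(-29642, Pow(Add(Rational(6630, 379), 874), Rational(1, 2))), -25224) = Add(Add(-29642, Pow(Rational(337876, 379), Rational(1, 2))), -25224) = Add(Add(-29642, Mul(Rational(2, 379), Pow(32013751, Rational(1, 2)))), -25224) = Add(-54866, Mul(Rational(2, 379), Pow(32013751, Rational(1, 2))))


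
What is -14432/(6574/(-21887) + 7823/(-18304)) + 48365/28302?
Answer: 163648984528226077/8251518770094 ≈ 19833.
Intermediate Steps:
-14432/(6574/(-21887) + 7823/(-18304)) + 48365/28302 = -14432/(6574*(-1/21887) + 7823*(-1/18304)) + 48365*(1/28302) = -14432/(-6574/21887 - 7823/18304) + 48365/28302 = -14432/(-291552497/400619648) + 48365/28302 = -14432*(-400619648/291552497) + 48365/28302 = 5781742759936/291552497 + 48365/28302 = 163648984528226077/8251518770094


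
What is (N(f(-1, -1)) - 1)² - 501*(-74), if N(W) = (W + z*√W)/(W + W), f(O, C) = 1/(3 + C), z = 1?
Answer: 148299/4 - √2/2 ≈ 37074.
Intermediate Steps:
N(W) = (W + √W)/(2*W) (N(W) = (W + 1*√W)/(W + W) = (W + √W)/((2*W)) = (W + √W)*(1/(2*W)) = (W + √W)/(2*W))
(N(f(-1, -1)) - 1)² - 501*(-74) = ((½ + 1/(2*√(1/(3 - 1)))) - 1)² - 501*(-74) = ((½ + 1/(2*√(1/2))) - 1)² + 37074 = ((½ + 1/(2*2^(-½))) - 1)² + 37074 = ((½ + √2/2) - 1)² + 37074 = (-½ + √2/2)² + 37074 = 37074 + (-½ + √2/2)²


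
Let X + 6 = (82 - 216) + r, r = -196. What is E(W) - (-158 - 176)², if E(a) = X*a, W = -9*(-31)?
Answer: -205300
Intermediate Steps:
X = -336 (X = -6 + ((82 - 216) - 196) = -6 + (-134 - 196) = -6 - 330 = -336)
W = 279
E(a) = -336*a
E(W) - (-158 - 176)² = -336*279 - (-158 - 176)² = -93744 - 1*(-334)² = -93744 - 1*111556 = -93744 - 111556 = -205300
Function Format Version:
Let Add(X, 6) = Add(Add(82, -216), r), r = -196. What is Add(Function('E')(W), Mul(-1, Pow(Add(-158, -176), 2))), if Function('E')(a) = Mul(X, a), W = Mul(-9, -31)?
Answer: -205300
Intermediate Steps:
X = -336 (X = Add(-6, Add(Add(82, -216), -196)) = Add(-6, Add(-134, -196)) = Add(-6, -330) = -336)
W = 279
Function('E')(a) = Mul(-336, a)
Add(Function('E')(W), Mul(-1, Pow(Add(-158, -176), 2))) = Add(Mul(-336, 279), Mul(-1, Pow(Add(-158, -176), 2))) = Add(-93744, Mul(-1, Pow(-334, 2))) = Add(-93744, Mul(-1, 111556)) = Add(-93744, -111556) = -205300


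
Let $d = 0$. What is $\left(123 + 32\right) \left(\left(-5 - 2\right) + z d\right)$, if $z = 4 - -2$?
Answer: $-1085$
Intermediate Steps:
$z = 6$ ($z = 4 + 2 = 6$)
$\left(123 + 32\right) \left(\left(-5 - 2\right) + z d\right) = \left(123 + 32\right) \left(\left(-5 - 2\right) + 6 \cdot 0\right) = 155 \left(-7 + 0\right) = 155 \left(-7\right) = -1085$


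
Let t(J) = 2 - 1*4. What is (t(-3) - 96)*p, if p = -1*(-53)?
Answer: -5194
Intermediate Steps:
t(J) = -2 (t(J) = 2 - 4 = -2)
p = 53
(t(-3) - 96)*p = (-2 - 96)*53 = -98*53 = -5194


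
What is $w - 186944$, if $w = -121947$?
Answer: $-308891$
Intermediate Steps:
$w - 186944 = -121947 - 186944 = -308891$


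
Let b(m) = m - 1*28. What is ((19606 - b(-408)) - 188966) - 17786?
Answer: -186710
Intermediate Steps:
b(m) = -28 + m (b(m) = m - 28 = -28 + m)
((19606 - b(-408)) - 188966) - 17786 = ((19606 - (-28 - 408)) - 188966) - 17786 = ((19606 - 1*(-436)) - 188966) - 17786 = ((19606 + 436) - 188966) - 17786 = (20042 - 188966) - 17786 = -168924 - 17786 = -186710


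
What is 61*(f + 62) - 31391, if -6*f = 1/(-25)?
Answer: -4141289/150 ≈ -27609.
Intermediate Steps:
f = 1/150 (f = -1/6/(-25) = -1/6*(-1/25) = 1/150 ≈ 0.0066667)
61*(f + 62) - 31391 = 61*(1/150 + 62) - 31391 = 61*(9301/150) - 31391 = 567361/150 - 31391 = -4141289/150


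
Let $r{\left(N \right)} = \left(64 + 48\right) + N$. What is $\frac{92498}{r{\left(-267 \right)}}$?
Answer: $- \frac{92498}{155} \approx -596.76$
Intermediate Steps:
$r{\left(N \right)} = 112 + N$
$\frac{92498}{r{\left(-267 \right)}} = \frac{92498}{112 - 267} = \frac{92498}{-155} = 92498 \left(- \frac{1}{155}\right) = - \frac{92498}{155}$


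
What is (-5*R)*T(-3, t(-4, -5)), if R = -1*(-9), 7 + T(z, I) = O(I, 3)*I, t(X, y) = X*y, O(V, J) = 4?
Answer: -3285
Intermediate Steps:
T(z, I) = -7 + 4*I
R = 9
(-5*R)*T(-3, t(-4, -5)) = (-5*9)*(-7 + 4*(-4*(-5))) = -45*(-7 + 4*20) = -45*(-7 + 80) = -45*73 = -3285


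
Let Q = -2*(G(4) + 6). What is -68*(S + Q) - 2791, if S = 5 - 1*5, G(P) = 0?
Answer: -1975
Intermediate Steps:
Q = -12 (Q = -2*(0 + 6) = -2*6 = -12)
S = 0 (S = 5 - 5 = 0)
-68*(S + Q) - 2791 = -68*(0 - 12) - 2791 = -68*(-12) - 2791 = 816 - 2791 = -1975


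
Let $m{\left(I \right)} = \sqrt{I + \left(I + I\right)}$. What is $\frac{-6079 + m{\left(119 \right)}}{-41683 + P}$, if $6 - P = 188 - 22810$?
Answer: $\frac{6079}{19055} - \frac{\sqrt{357}}{19055} \approx 0.31803$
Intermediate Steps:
$P = 22628$ ($P = 6 - \left(188 - 22810\right) = 6 - -22622 = 6 + 22622 = 22628$)
$m{\left(I \right)} = \sqrt{3} \sqrt{I}$ ($m{\left(I \right)} = \sqrt{I + 2 I} = \sqrt{3 I} = \sqrt{3} \sqrt{I}$)
$\frac{-6079 + m{\left(119 \right)}}{-41683 + P} = \frac{-6079 + \sqrt{3} \sqrt{119}}{-41683 + 22628} = \frac{-6079 + \sqrt{357}}{-19055} = \left(-6079 + \sqrt{357}\right) \left(- \frac{1}{19055}\right) = \frac{6079}{19055} - \frac{\sqrt{357}}{19055}$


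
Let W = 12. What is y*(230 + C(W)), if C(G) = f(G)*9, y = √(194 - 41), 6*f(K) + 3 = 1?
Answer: 681*√17 ≈ 2807.8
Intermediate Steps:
f(K) = -⅓ (f(K) = -½ + (⅙)*1 = -½ + ⅙ = -⅓)
y = 3*√17 (y = √153 = 3*√17 ≈ 12.369)
C(G) = -3 (C(G) = -⅓*9 = -3)
y*(230 + C(W)) = (3*√17)*(230 - 3) = (3*√17)*227 = 681*√17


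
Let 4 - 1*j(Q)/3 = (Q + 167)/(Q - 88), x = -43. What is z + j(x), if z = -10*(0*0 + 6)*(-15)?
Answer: 119844/131 ≈ 914.84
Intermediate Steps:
j(Q) = 12 - 3*(167 + Q)/(-88 + Q) (j(Q) = 12 - 3*(Q + 167)/(Q - 88) = 12 - 3*(167 + Q)/(-88 + Q))
z = 900 (z = -10*(0 + 6)*(-15) = -10*6*(-15) = -60*(-15) = 900)
z + j(x) = 900 + 9*(-173 - 43)/(-88 - 43) = 900 + 9*(-216)/(-131) = 900 + 9*(-1/131)*(-216) = 900 + 1944/131 = 119844/131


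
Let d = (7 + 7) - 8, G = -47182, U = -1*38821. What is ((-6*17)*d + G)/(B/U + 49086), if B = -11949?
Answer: -80670038/82851285 ≈ -0.97367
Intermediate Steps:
U = -38821
d = 6 (d = 14 - 8 = 6)
((-6*17)*d + G)/(B/U + 49086) = (-6*17*6 - 47182)/(-11949/(-38821) + 49086) = (-102*6 - 47182)/(-11949*(-1/38821) + 49086) = (-612 - 47182)/(11949/38821 + 49086) = -47794/1905579555/38821 = -47794*38821/1905579555 = -80670038/82851285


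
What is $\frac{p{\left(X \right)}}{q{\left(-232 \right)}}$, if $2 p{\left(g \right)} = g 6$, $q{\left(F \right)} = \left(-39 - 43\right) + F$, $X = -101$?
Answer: $\frac{303}{314} \approx 0.96497$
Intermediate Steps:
$q{\left(F \right)} = -82 + F$
$p{\left(g \right)} = 3 g$ ($p{\left(g \right)} = \frac{g 6}{2} = \frac{6 g}{2} = 3 g$)
$\frac{p{\left(X \right)}}{q{\left(-232 \right)}} = \frac{3 \left(-101\right)}{-82 - 232} = - \frac{303}{-314} = \left(-303\right) \left(- \frac{1}{314}\right) = \frac{303}{314}$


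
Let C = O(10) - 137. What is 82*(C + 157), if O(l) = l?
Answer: 2460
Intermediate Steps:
C = -127 (C = 10 - 137 = -127)
82*(C + 157) = 82*(-127 + 157) = 82*30 = 2460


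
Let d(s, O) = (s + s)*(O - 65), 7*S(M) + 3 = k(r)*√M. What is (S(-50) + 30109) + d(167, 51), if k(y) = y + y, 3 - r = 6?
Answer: 178028/7 - 30*I*√2/7 ≈ 25433.0 - 6.0609*I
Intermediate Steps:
r = -3 (r = 3 - 1*6 = 3 - 6 = -3)
k(y) = 2*y
S(M) = -3/7 - 6*√M/7 (S(M) = -3/7 + ((2*(-3))*√M)/7 = -3/7 + (-6*√M)/7 = -3/7 - 6*√M/7)
d(s, O) = 2*s*(-65 + O) (d(s, O) = (2*s)*(-65 + O) = 2*s*(-65 + O))
(S(-50) + 30109) + d(167, 51) = ((-3/7 - 30*I*√2/7) + 30109) + 2*167*(-65 + 51) = ((-3/7 - 30*I*√2/7) + 30109) + 2*167*(-14) = ((-3/7 - 30*I*√2/7) + 30109) - 4676 = (210760/7 - 30*I*√2/7) - 4676 = 178028/7 - 30*I*√2/7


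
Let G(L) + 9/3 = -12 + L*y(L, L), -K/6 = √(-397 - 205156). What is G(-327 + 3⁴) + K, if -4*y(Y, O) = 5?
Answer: 585/2 - 6*I*√205553 ≈ 292.5 - 2720.3*I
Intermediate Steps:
y(Y, O) = -5/4 (y(Y, O) = -¼*5 = -5/4)
K = -6*I*√205553 (K = -6*√(-397 - 205156) = -6*I*√205553 ≈ -2720.3*I)
G(L) = -15 - 5*L/4 (G(L) = -3 + (-12 + L*(-5/4)) = -3 + (-12 - 5*L/4) = -15 - 5*L/4)
G(-327 + 3⁴) + K = (-15 - 5*(-327 + 3⁴)/4) - 6*I*√205553 = (-15 - 5*(-327 + 81)/4) - 6*I*√205553 = (-15 - 5/4*(-246)) - 6*I*√205553 = (-15 + 615/2) - 6*I*√205553 = 585/2 - 6*I*√205553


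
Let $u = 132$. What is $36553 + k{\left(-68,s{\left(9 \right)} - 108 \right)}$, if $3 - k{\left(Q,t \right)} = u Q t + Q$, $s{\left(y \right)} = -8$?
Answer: $-1004592$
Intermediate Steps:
$k{\left(Q,t \right)} = 3 - Q - 132 Q t$ ($k{\left(Q,t \right)} = 3 - \left(132 Q t + Q\right) = 3 - \left(Q + 132 Q t\right) = 3 - Q - 132 Q t$)
$36553 + k{\left(-68,s{\left(9 \right)} - 108 \right)} = 36553 - \left(-71 - 8976 \left(-8 - 108\right)\right) = 36553 + \left(3 + 68 - \left(-8976\right) \left(-116\right)\right) = 36553 + \left(3 + 68 - 1041216\right) = 36553 - 1041145 = -1004592$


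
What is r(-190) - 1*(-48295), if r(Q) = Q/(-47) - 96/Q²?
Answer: 20487245247/424175 ≈ 48299.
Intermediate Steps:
r(Q) = -96/Q² - Q/47 (r(Q) = Q*(-1/47) - 96/Q² = -Q/47 - 96/Q² = -96/Q² - Q/47)
r(-190) - 1*(-48295) = (-96/(-190)² - 1/47*(-190)) - 1*(-48295) = (-96*1/36100 + 190/47) + 48295 = (-24/9025 + 190/47) + 48295 = 1713622/424175 + 48295 = 20487245247/424175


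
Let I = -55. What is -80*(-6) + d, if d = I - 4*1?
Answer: 421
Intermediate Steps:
d = -59 (d = -55 - 4*1 = -55 - 4 = -59)
-80*(-6) + d = -80*(-6) - 59 = 480 - 59 = 421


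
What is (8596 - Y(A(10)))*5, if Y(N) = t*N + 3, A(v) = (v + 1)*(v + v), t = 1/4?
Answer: 42690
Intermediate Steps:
t = 1/4 ≈ 0.25000
A(v) = 2*v*(1 + v) (A(v) = (1 + v)*(2*v) = 2*v*(1 + v))
Y(N) = 3 + N/4 (Y(N) = N/4 + 3 = 3 + N/4)
(8596 - Y(A(10)))*5 = (8596 - (3 + (2*10*(1 + 10))/4))*5 = (8596 - (3 + (2*10*11)/4))*5 = (8596 - (3 + (1/4)*220))*5 = (8596 - (3 + 55))*5 = (8596 - 1*58)*5 = (8596 - 58)*5 = 8538*5 = 42690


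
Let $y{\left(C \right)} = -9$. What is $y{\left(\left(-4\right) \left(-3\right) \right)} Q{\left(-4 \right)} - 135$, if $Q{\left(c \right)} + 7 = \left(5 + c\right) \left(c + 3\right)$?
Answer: $-63$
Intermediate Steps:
$Q{\left(c \right)} = -7 + \left(3 + c\right) \left(5 + c\right)$ ($Q{\left(c \right)} = -7 + \left(5 + c\right) \left(c + 3\right) = -7 + \left(5 + c\right) \left(3 + c\right) = -7 + \left(3 + c\right) \left(5 + c\right)$)
$y{\left(\left(-4\right) \left(-3\right) \right)} Q{\left(-4 \right)} - 135 = - 9 \left(8 + \left(-4\right)^{2} + 8 \left(-4\right)\right) - 135 = - 9 \left(8 + 16 - 32\right) - 135 = \left(-9\right) \left(-8\right) - 135 = 72 - 135 = -63$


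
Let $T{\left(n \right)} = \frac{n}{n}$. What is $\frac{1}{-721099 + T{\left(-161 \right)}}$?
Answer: $- \frac{1}{721098} \approx -1.3868 \cdot 10^{-6}$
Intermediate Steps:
$T{\left(n \right)} = 1$
$\frac{1}{-721099 + T{\left(-161 \right)}} = \frac{1}{-721099 + 1} = \frac{1}{-721098} = - \frac{1}{721098}$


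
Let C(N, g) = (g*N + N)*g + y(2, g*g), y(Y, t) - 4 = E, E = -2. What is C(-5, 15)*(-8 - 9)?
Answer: 20366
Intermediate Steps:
y(Y, t) = 2 (y(Y, t) = 4 - 2 = 2)
C(N, g) = 2 + g*(N + N*g) (C(N, g) = (g*N + N)*g + 2 = (N*g + N)*g + 2 = (N + N*g)*g + 2 = g*(N + N*g) + 2 = 2 + g*(N + N*g))
C(-5, 15)*(-8 - 9) = (2 - 5*15 - 5*15²)*(-8 - 9) = (2 - 75 - 5*225)*(-17) = (2 - 75 - 1125)*(-17) = -1198*(-17) = 20366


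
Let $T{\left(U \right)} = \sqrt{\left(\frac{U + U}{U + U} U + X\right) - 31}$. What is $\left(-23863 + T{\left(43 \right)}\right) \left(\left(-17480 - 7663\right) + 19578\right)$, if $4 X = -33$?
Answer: $132797595 - \frac{5565 \sqrt{15}}{2} \approx 1.3279 \cdot 10^{8}$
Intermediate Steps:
$X = - \frac{33}{4}$ ($X = \frac{1}{4} \left(-33\right) = - \frac{33}{4} \approx -8.25$)
$T{\left(U \right)} = \sqrt{- \frac{157}{4} + U}$ ($T{\left(U \right)} = \sqrt{\left(\frac{U + U}{U + U} U - \frac{33}{4}\right) - 31} = \sqrt{\left(\frac{2 U}{2 U} U - \frac{33}{4}\right) - 31} = \sqrt{\left(2 U \frac{1}{2 U} U - \frac{33}{4}\right) - 31} = \sqrt{\left(1 U - \frac{33}{4}\right) - 31} = \sqrt{\left(U - \frac{33}{4}\right) - 31} = \sqrt{\left(- \frac{33}{4} + U\right) - 31} = \sqrt{- \frac{157}{4} + U}$)
$\left(-23863 + T{\left(43 \right)}\right) \left(\left(-17480 - 7663\right) + 19578\right) = \left(-23863 + \frac{\sqrt{-157 + 4 \cdot 43}}{2}\right) \left(\left(-17480 - 7663\right) + 19578\right) = \left(-23863 + \frac{\sqrt{-157 + 172}}{2}\right) \left(-25143 + 19578\right) = \left(-23863 + \frac{\sqrt{15}}{2}\right) \left(-5565\right) = 132797595 - \frac{5565 \sqrt{15}}{2}$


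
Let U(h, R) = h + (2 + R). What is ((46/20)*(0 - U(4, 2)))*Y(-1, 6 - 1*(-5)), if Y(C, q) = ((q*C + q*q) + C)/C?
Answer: 10028/5 ≈ 2005.6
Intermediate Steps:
U(h, R) = 2 + R + h
Y(C, q) = (C + q**2 + C*q)/C (Y(C, q) = ((C*q + q**2) + C)/C = ((q**2 + C*q) + C)/C = (C + q**2 + C*q)/C)
((46/20)*(0 - U(4, 2)))*Y(-1, 6 - 1*(-5)) = ((46/20)*(0 - (2 + 2 + 4)))*(1 + (6 - 1*(-5)) + (6 - 1*(-5))**2/(-1)) = ((46*(1/20))*(0 - 1*8))*(1 + (6 + 5) - (6 + 5)**2) = (23*(0 - 8)/10)*(1 + 11 - 1*11**2) = ((23/10)*(-8))*(1 + 11 - 1*121) = -92*(1 + 11 - 121)/5 = -92/5*(-109) = 10028/5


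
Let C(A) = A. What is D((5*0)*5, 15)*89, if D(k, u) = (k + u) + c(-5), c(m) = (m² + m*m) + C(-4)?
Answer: 5429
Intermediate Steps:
c(m) = -4 + 2*m² (c(m) = (m² + m*m) - 4 = (m² + m²) - 4 = 2*m² - 4 = -4 + 2*m²)
D(k, u) = 46 + k + u (D(k, u) = (k + u) + (-4 + 2*(-5)²) = (k + u) + (-4 + 2*25) = (k + u) + (-4 + 50) = (k + u) + 46 = 46 + k + u)
D((5*0)*5, 15)*89 = (46 + (5*0)*5 + 15)*89 = (46 + 0*5 + 15)*89 = (46 + 0 + 15)*89 = 61*89 = 5429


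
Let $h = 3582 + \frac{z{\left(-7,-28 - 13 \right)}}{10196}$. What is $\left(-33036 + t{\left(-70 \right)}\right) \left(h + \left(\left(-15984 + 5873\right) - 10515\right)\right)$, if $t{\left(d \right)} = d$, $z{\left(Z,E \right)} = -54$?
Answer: $\frac{1438295781467}{2549} \approx 5.6426 \cdot 10^{8}$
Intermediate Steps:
$h = \frac{18261009}{5098}$ ($h = 3582 - \frac{54}{10196} = 3582 - \frac{27}{5098} = \frac{18261009}{5098} \approx 3582.0$)
$\left(-33036 + t{\left(-70 \right)}\right) \left(h + \left(\left(-15984 + 5873\right) - 10515\right)\right) = \left(-33036 - 70\right) \left(\frac{18261009}{5098} + \left(\left(-15984 + 5873\right) - 10515\right)\right) = - 33106 \left(\frac{18261009}{5098} - 20626\right) = \left(-33106\right) \left(- \frac{86890339}{5098}\right) = \frac{1438295781467}{2549}$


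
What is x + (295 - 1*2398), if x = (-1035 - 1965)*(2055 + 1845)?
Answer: -11702103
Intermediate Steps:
x = -11700000 (x = -3000*3900 = -11700000)
x + (295 - 1*2398) = -11700000 + (295 - 1*2398) = -11700000 + (295 - 2398) = -11700000 - 2103 = -11702103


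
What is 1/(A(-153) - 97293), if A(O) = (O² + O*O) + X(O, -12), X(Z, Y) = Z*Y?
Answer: -1/48639 ≈ -2.0560e-5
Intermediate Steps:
X(Z, Y) = Y*Z
A(O) = -12*O + 2*O² (A(O) = (O² + O*O) - 12*O = (O² + O²) - 12*O = 2*O² - 12*O = -12*O + 2*O²)
1/(A(-153) - 97293) = 1/(2*(-153)*(-6 - 153) - 97293) = 1/(2*(-153)*(-159) - 97293) = 1/(48654 - 97293) = 1/(-48639) = -1/48639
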